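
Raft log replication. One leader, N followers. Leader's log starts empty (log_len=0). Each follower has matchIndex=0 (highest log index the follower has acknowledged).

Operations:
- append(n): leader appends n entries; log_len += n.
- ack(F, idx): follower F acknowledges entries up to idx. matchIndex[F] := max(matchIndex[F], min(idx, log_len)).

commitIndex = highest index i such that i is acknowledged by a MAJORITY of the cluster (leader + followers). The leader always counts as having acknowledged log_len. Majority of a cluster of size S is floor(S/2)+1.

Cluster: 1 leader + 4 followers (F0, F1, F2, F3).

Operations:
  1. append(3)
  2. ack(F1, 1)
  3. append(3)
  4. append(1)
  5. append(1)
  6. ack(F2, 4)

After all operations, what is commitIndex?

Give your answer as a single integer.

Answer: 1

Derivation:
Op 1: append 3 -> log_len=3
Op 2: F1 acks idx 1 -> match: F0=0 F1=1 F2=0 F3=0; commitIndex=0
Op 3: append 3 -> log_len=6
Op 4: append 1 -> log_len=7
Op 5: append 1 -> log_len=8
Op 6: F2 acks idx 4 -> match: F0=0 F1=1 F2=4 F3=0; commitIndex=1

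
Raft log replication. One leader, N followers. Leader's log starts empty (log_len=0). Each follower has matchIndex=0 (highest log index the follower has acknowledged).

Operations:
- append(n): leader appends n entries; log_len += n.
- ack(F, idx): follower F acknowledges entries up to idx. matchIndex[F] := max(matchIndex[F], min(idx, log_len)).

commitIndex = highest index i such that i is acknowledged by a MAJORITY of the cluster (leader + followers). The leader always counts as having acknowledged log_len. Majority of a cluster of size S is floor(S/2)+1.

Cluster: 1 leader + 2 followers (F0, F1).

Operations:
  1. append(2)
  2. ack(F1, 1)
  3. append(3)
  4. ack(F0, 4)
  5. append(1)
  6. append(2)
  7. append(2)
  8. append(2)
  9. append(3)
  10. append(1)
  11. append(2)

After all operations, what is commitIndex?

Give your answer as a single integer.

Op 1: append 2 -> log_len=2
Op 2: F1 acks idx 1 -> match: F0=0 F1=1; commitIndex=1
Op 3: append 3 -> log_len=5
Op 4: F0 acks idx 4 -> match: F0=4 F1=1; commitIndex=4
Op 5: append 1 -> log_len=6
Op 6: append 2 -> log_len=8
Op 7: append 2 -> log_len=10
Op 8: append 2 -> log_len=12
Op 9: append 3 -> log_len=15
Op 10: append 1 -> log_len=16
Op 11: append 2 -> log_len=18

Answer: 4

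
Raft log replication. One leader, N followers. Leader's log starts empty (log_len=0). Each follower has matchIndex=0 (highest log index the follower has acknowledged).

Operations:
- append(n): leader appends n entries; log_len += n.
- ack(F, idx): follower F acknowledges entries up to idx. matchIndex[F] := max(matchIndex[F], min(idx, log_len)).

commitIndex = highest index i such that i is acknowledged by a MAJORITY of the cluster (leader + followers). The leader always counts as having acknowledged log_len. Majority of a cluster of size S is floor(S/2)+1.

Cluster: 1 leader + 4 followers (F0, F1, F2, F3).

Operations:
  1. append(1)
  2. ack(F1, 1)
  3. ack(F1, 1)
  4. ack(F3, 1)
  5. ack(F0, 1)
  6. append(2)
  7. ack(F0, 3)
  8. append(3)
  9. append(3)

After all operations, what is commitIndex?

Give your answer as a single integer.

Answer: 1

Derivation:
Op 1: append 1 -> log_len=1
Op 2: F1 acks idx 1 -> match: F0=0 F1=1 F2=0 F3=0; commitIndex=0
Op 3: F1 acks idx 1 -> match: F0=0 F1=1 F2=0 F3=0; commitIndex=0
Op 4: F3 acks idx 1 -> match: F0=0 F1=1 F2=0 F3=1; commitIndex=1
Op 5: F0 acks idx 1 -> match: F0=1 F1=1 F2=0 F3=1; commitIndex=1
Op 6: append 2 -> log_len=3
Op 7: F0 acks idx 3 -> match: F0=3 F1=1 F2=0 F3=1; commitIndex=1
Op 8: append 3 -> log_len=6
Op 9: append 3 -> log_len=9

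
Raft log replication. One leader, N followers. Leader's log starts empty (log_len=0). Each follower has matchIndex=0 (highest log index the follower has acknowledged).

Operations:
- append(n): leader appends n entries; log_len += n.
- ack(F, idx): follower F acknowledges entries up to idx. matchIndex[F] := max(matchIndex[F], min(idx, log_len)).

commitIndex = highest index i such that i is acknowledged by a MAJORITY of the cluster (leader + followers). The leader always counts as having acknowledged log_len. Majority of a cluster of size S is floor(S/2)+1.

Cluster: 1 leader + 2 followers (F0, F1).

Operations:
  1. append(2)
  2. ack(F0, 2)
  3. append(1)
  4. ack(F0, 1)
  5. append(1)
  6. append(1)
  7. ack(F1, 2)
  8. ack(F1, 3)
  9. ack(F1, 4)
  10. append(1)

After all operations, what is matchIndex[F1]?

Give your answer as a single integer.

Op 1: append 2 -> log_len=2
Op 2: F0 acks idx 2 -> match: F0=2 F1=0; commitIndex=2
Op 3: append 1 -> log_len=3
Op 4: F0 acks idx 1 -> match: F0=2 F1=0; commitIndex=2
Op 5: append 1 -> log_len=4
Op 6: append 1 -> log_len=5
Op 7: F1 acks idx 2 -> match: F0=2 F1=2; commitIndex=2
Op 8: F1 acks idx 3 -> match: F0=2 F1=3; commitIndex=3
Op 9: F1 acks idx 4 -> match: F0=2 F1=4; commitIndex=4
Op 10: append 1 -> log_len=6

Answer: 4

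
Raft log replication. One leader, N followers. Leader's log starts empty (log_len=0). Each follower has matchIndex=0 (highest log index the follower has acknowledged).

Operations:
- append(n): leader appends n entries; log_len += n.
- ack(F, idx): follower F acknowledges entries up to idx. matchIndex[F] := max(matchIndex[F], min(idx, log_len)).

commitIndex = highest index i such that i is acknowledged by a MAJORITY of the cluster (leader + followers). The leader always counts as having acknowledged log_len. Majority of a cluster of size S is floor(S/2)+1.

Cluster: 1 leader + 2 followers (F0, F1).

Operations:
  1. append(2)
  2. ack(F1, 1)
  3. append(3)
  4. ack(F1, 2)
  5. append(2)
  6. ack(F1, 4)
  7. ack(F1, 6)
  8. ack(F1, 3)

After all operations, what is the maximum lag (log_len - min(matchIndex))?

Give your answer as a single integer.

Op 1: append 2 -> log_len=2
Op 2: F1 acks idx 1 -> match: F0=0 F1=1; commitIndex=1
Op 3: append 3 -> log_len=5
Op 4: F1 acks idx 2 -> match: F0=0 F1=2; commitIndex=2
Op 5: append 2 -> log_len=7
Op 6: F1 acks idx 4 -> match: F0=0 F1=4; commitIndex=4
Op 7: F1 acks idx 6 -> match: F0=0 F1=6; commitIndex=6
Op 8: F1 acks idx 3 -> match: F0=0 F1=6; commitIndex=6

Answer: 7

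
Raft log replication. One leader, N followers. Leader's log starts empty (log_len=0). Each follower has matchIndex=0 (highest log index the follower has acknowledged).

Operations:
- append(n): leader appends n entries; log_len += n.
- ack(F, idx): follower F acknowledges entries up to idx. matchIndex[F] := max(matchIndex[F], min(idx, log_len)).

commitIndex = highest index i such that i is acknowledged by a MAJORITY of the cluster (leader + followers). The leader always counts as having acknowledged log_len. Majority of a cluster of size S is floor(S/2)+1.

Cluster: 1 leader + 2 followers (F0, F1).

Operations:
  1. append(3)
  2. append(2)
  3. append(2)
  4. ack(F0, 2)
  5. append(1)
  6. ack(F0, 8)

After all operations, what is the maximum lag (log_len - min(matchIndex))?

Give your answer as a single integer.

Op 1: append 3 -> log_len=3
Op 2: append 2 -> log_len=5
Op 3: append 2 -> log_len=7
Op 4: F0 acks idx 2 -> match: F0=2 F1=0; commitIndex=2
Op 5: append 1 -> log_len=8
Op 6: F0 acks idx 8 -> match: F0=8 F1=0; commitIndex=8

Answer: 8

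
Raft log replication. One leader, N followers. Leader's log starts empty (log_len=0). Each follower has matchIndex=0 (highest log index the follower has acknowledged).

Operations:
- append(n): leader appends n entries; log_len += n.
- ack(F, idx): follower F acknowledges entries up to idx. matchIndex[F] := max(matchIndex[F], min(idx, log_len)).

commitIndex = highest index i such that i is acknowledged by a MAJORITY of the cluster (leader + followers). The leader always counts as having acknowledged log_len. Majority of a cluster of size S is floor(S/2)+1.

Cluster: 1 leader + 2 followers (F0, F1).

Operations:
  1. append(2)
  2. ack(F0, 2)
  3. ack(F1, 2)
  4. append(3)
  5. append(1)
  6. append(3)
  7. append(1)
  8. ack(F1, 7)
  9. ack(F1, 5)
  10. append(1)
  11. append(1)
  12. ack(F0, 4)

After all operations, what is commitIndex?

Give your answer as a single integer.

Answer: 7

Derivation:
Op 1: append 2 -> log_len=2
Op 2: F0 acks idx 2 -> match: F0=2 F1=0; commitIndex=2
Op 3: F1 acks idx 2 -> match: F0=2 F1=2; commitIndex=2
Op 4: append 3 -> log_len=5
Op 5: append 1 -> log_len=6
Op 6: append 3 -> log_len=9
Op 7: append 1 -> log_len=10
Op 8: F1 acks idx 7 -> match: F0=2 F1=7; commitIndex=7
Op 9: F1 acks idx 5 -> match: F0=2 F1=7; commitIndex=7
Op 10: append 1 -> log_len=11
Op 11: append 1 -> log_len=12
Op 12: F0 acks idx 4 -> match: F0=4 F1=7; commitIndex=7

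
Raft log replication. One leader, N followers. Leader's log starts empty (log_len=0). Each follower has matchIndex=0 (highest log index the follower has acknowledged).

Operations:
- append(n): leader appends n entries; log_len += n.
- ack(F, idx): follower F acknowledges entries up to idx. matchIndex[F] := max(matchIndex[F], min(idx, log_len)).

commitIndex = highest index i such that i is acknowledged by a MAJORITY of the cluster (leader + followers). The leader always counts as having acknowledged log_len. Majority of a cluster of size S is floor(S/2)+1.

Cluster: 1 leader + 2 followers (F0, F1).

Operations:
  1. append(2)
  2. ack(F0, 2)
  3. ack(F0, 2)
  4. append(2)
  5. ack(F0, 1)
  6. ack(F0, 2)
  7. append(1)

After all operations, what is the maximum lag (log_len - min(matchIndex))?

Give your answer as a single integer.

Op 1: append 2 -> log_len=2
Op 2: F0 acks idx 2 -> match: F0=2 F1=0; commitIndex=2
Op 3: F0 acks idx 2 -> match: F0=2 F1=0; commitIndex=2
Op 4: append 2 -> log_len=4
Op 5: F0 acks idx 1 -> match: F0=2 F1=0; commitIndex=2
Op 6: F0 acks idx 2 -> match: F0=2 F1=0; commitIndex=2
Op 7: append 1 -> log_len=5

Answer: 5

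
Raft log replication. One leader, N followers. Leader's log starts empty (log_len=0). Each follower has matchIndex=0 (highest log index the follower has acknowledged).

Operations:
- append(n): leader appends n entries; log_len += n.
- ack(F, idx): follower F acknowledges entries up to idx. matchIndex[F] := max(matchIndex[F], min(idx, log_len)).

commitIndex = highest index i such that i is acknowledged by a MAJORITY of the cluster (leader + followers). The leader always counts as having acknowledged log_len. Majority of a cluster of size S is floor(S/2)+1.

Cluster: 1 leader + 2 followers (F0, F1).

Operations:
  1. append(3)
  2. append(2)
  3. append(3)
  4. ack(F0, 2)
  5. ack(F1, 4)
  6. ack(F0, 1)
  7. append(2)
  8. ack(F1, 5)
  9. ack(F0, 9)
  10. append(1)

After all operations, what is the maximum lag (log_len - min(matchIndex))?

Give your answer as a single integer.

Op 1: append 3 -> log_len=3
Op 2: append 2 -> log_len=5
Op 3: append 3 -> log_len=8
Op 4: F0 acks idx 2 -> match: F0=2 F1=0; commitIndex=2
Op 5: F1 acks idx 4 -> match: F0=2 F1=4; commitIndex=4
Op 6: F0 acks idx 1 -> match: F0=2 F1=4; commitIndex=4
Op 7: append 2 -> log_len=10
Op 8: F1 acks idx 5 -> match: F0=2 F1=5; commitIndex=5
Op 9: F0 acks idx 9 -> match: F0=9 F1=5; commitIndex=9
Op 10: append 1 -> log_len=11

Answer: 6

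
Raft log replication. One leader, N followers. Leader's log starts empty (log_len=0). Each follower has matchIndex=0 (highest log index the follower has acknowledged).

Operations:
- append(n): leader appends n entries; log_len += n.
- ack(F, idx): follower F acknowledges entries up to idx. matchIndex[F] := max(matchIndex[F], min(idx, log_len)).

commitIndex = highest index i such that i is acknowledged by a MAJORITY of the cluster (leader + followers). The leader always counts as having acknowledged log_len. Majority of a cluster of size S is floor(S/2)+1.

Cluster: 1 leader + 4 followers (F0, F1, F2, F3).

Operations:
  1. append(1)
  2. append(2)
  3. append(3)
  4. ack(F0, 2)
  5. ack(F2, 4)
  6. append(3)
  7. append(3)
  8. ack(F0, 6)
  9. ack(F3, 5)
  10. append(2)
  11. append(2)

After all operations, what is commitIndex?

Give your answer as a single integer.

Answer: 5

Derivation:
Op 1: append 1 -> log_len=1
Op 2: append 2 -> log_len=3
Op 3: append 3 -> log_len=6
Op 4: F0 acks idx 2 -> match: F0=2 F1=0 F2=0 F3=0; commitIndex=0
Op 5: F2 acks idx 4 -> match: F0=2 F1=0 F2=4 F3=0; commitIndex=2
Op 6: append 3 -> log_len=9
Op 7: append 3 -> log_len=12
Op 8: F0 acks idx 6 -> match: F0=6 F1=0 F2=4 F3=0; commitIndex=4
Op 9: F3 acks idx 5 -> match: F0=6 F1=0 F2=4 F3=5; commitIndex=5
Op 10: append 2 -> log_len=14
Op 11: append 2 -> log_len=16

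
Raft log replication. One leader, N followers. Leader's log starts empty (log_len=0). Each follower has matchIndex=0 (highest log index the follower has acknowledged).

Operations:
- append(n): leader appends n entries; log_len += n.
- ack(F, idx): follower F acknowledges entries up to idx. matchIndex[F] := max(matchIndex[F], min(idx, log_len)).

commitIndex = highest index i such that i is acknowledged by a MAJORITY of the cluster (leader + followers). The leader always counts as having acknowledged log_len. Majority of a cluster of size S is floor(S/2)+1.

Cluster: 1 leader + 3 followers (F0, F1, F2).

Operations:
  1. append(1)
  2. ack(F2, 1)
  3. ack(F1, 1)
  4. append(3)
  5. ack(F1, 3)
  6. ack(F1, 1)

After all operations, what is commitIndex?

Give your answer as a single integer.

Op 1: append 1 -> log_len=1
Op 2: F2 acks idx 1 -> match: F0=0 F1=0 F2=1; commitIndex=0
Op 3: F1 acks idx 1 -> match: F0=0 F1=1 F2=1; commitIndex=1
Op 4: append 3 -> log_len=4
Op 5: F1 acks idx 3 -> match: F0=0 F1=3 F2=1; commitIndex=1
Op 6: F1 acks idx 1 -> match: F0=0 F1=3 F2=1; commitIndex=1

Answer: 1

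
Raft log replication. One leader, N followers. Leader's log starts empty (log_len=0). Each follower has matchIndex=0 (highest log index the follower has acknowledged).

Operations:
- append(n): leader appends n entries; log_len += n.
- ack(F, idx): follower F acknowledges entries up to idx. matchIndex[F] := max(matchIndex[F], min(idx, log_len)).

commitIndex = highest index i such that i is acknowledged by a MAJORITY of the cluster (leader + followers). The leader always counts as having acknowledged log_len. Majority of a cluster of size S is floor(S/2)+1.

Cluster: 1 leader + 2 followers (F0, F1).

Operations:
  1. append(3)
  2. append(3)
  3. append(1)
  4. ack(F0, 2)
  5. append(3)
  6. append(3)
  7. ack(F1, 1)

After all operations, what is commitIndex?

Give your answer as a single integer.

Op 1: append 3 -> log_len=3
Op 2: append 3 -> log_len=6
Op 3: append 1 -> log_len=7
Op 4: F0 acks idx 2 -> match: F0=2 F1=0; commitIndex=2
Op 5: append 3 -> log_len=10
Op 6: append 3 -> log_len=13
Op 7: F1 acks idx 1 -> match: F0=2 F1=1; commitIndex=2

Answer: 2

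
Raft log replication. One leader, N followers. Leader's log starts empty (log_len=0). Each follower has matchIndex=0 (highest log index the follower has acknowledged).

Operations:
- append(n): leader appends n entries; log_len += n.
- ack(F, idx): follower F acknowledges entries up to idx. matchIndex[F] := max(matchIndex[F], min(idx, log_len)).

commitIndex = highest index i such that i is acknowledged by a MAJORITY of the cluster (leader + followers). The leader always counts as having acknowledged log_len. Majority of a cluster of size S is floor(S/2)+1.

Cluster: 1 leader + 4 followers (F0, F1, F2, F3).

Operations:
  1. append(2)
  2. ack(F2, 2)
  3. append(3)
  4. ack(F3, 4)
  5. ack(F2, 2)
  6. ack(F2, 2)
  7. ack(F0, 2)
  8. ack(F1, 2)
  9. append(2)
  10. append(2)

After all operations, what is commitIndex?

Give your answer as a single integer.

Answer: 2

Derivation:
Op 1: append 2 -> log_len=2
Op 2: F2 acks idx 2 -> match: F0=0 F1=0 F2=2 F3=0; commitIndex=0
Op 3: append 3 -> log_len=5
Op 4: F3 acks idx 4 -> match: F0=0 F1=0 F2=2 F3=4; commitIndex=2
Op 5: F2 acks idx 2 -> match: F0=0 F1=0 F2=2 F3=4; commitIndex=2
Op 6: F2 acks idx 2 -> match: F0=0 F1=0 F2=2 F3=4; commitIndex=2
Op 7: F0 acks idx 2 -> match: F0=2 F1=0 F2=2 F3=4; commitIndex=2
Op 8: F1 acks idx 2 -> match: F0=2 F1=2 F2=2 F3=4; commitIndex=2
Op 9: append 2 -> log_len=7
Op 10: append 2 -> log_len=9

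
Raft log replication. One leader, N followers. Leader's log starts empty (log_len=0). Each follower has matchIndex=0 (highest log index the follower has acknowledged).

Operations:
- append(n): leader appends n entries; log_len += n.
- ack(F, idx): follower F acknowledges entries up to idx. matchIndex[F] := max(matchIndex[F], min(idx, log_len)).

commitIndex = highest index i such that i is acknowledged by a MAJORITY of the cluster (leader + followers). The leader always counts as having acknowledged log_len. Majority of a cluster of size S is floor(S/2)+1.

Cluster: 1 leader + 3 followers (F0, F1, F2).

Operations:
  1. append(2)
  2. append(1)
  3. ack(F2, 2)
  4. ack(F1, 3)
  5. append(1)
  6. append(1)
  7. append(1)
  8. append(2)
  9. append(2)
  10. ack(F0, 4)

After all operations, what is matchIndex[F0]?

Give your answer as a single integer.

Op 1: append 2 -> log_len=2
Op 2: append 1 -> log_len=3
Op 3: F2 acks idx 2 -> match: F0=0 F1=0 F2=2; commitIndex=0
Op 4: F1 acks idx 3 -> match: F0=0 F1=3 F2=2; commitIndex=2
Op 5: append 1 -> log_len=4
Op 6: append 1 -> log_len=5
Op 7: append 1 -> log_len=6
Op 8: append 2 -> log_len=8
Op 9: append 2 -> log_len=10
Op 10: F0 acks idx 4 -> match: F0=4 F1=3 F2=2; commitIndex=3

Answer: 4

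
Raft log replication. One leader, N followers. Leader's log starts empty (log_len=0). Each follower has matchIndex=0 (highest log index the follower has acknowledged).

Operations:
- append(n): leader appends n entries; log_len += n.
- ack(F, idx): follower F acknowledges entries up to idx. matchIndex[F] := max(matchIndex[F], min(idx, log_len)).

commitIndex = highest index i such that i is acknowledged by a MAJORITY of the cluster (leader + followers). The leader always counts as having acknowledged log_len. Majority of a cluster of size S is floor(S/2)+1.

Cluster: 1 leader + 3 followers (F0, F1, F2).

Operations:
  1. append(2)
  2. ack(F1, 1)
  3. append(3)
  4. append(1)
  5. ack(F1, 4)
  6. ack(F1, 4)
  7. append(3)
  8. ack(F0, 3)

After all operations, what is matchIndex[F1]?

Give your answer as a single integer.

Answer: 4

Derivation:
Op 1: append 2 -> log_len=2
Op 2: F1 acks idx 1 -> match: F0=0 F1=1 F2=0; commitIndex=0
Op 3: append 3 -> log_len=5
Op 4: append 1 -> log_len=6
Op 5: F1 acks idx 4 -> match: F0=0 F1=4 F2=0; commitIndex=0
Op 6: F1 acks idx 4 -> match: F0=0 F1=4 F2=0; commitIndex=0
Op 7: append 3 -> log_len=9
Op 8: F0 acks idx 3 -> match: F0=3 F1=4 F2=0; commitIndex=3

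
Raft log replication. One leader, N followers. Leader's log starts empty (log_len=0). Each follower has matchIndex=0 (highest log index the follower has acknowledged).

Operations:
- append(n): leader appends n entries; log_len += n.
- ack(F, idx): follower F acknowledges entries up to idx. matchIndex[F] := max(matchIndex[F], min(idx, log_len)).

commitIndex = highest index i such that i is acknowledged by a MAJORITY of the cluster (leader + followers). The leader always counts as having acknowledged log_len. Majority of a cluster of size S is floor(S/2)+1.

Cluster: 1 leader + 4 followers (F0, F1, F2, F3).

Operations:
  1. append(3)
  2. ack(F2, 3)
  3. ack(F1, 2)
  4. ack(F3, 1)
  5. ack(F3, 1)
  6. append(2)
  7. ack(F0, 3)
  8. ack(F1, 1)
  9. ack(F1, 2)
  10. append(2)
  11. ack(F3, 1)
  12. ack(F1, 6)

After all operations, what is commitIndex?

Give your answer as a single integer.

Op 1: append 3 -> log_len=3
Op 2: F2 acks idx 3 -> match: F0=0 F1=0 F2=3 F3=0; commitIndex=0
Op 3: F1 acks idx 2 -> match: F0=0 F1=2 F2=3 F3=0; commitIndex=2
Op 4: F3 acks idx 1 -> match: F0=0 F1=2 F2=3 F3=1; commitIndex=2
Op 5: F3 acks idx 1 -> match: F0=0 F1=2 F2=3 F3=1; commitIndex=2
Op 6: append 2 -> log_len=5
Op 7: F0 acks idx 3 -> match: F0=3 F1=2 F2=3 F3=1; commitIndex=3
Op 8: F1 acks idx 1 -> match: F0=3 F1=2 F2=3 F3=1; commitIndex=3
Op 9: F1 acks idx 2 -> match: F0=3 F1=2 F2=3 F3=1; commitIndex=3
Op 10: append 2 -> log_len=7
Op 11: F3 acks idx 1 -> match: F0=3 F1=2 F2=3 F3=1; commitIndex=3
Op 12: F1 acks idx 6 -> match: F0=3 F1=6 F2=3 F3=1; commitIndex=3

Answer: 3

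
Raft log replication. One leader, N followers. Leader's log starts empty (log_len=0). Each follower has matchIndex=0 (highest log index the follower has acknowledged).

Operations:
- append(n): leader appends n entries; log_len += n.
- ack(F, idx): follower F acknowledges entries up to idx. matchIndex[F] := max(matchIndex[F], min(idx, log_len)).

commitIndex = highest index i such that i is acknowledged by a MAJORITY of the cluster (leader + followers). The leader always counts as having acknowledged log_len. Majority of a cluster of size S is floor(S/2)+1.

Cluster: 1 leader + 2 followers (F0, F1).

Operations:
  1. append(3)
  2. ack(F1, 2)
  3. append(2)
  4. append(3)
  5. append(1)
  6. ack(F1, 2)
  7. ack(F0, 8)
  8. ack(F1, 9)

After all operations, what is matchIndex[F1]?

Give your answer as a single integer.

Op 1: append 3 -> log_len=3
Op 2: F1 acks idx 2 -> match: F0=0 F1=2; commitIndex=2
Op 3: append 2 -> log_len=5
Op 4: append 3 -> log_len=8
Op 5: append 1 -> log_len=9
Op 6: F1 acks idx 2 -> match: F0=0 F1=2; commitIndex=2
Op 7: F0 acks idx 8 -> match: F0=8 F1=2; commitIndex=8
Op 8: F1 acks idx 9 -> match: F0=8 F1=9; commitIndex=9

Answer: 9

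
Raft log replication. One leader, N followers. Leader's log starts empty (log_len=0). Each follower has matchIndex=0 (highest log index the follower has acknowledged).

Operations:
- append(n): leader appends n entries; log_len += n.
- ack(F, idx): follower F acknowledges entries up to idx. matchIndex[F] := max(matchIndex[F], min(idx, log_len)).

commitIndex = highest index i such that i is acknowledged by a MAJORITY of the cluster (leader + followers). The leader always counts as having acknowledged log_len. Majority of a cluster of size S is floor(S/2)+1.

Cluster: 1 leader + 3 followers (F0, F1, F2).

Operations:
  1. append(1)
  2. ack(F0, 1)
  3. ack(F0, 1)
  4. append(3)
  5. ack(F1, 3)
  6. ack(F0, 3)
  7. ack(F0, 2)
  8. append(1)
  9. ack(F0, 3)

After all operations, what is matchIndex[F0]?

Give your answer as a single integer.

Op 1: append 1 -> log_len=1
Op 2: F0 acks idx 1 -> match: F0=1 F1=0 F2=0; commitIndex=0
Op 3: F0 acks idx 1 -> match: F0=1 F1=0 F2=0; commitIndex=0
Op 4: append 3 -> log_len=4
Op 5: F1 acks idx 3 -> match: F0=1 F1=3 F2=0; commitIndex=1
Op 6: F0 acks idx 3 -> match: F0=3 F1=3 F2=0; commitIndex=3
Op 7: F0 acks idx 2 -> match: F0=3 F1=3 F2=0; commitIndex=3
Op 8: append 1 -> log_len=5
Op 9: F0 acks idx 3 -> match: F0=3 F1=3 F2=0; commitIndex=3

Answer: 3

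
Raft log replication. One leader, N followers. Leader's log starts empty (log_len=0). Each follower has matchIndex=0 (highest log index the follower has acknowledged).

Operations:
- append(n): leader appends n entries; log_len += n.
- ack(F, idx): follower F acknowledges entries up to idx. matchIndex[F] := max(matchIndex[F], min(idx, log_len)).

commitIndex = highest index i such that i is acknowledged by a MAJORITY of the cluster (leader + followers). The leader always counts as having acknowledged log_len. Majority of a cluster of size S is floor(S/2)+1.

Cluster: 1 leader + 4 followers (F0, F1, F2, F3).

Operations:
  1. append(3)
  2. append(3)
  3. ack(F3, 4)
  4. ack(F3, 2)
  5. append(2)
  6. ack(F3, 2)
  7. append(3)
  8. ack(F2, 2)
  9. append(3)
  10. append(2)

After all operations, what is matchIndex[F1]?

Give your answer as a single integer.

Op 1: append 3 -> log_len=3
Op 2: append 3 -> log_len=6
Op 3: F3 acks idx 4 -> match: F0=0 F1=0 F2=0 F3=4; commitIndex=0
Op 4: F3 acks idx 2 -> match: F0=0 F1=0 F2=0 F3=4; commitIndex=0
Op 5: append 2 -> log_len=8
Op 6: F3 acks idx 2 -> match: F0=0 F1=0 F2=0 F3=4; commitIndex=0
Op 7: append 3 -> log_len=11
Op 8: F2 acks idx 2 -> match: F0=0 F1=0 F2=2 F3=4; commitIndex=2
Op 9: append 3 -> log_len=14
Op 10: append 2 -> log_len=16

Answer: 0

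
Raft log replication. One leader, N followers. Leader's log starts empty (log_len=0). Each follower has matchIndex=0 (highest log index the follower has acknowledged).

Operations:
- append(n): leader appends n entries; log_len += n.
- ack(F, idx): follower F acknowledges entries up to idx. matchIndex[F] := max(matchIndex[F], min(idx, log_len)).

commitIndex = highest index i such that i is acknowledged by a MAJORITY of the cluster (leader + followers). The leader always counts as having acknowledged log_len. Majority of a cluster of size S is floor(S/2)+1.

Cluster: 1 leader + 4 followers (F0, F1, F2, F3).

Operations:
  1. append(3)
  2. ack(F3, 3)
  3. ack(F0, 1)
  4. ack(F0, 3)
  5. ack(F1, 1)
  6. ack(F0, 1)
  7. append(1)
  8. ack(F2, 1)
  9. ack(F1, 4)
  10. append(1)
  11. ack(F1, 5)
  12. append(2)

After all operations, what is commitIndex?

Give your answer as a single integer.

Answer: 3

Derivation:
Op 1: append 3 -> log_len=3
Op 2: F3 acks idx 3 -> match: F0=0 F1=0 F2=0 F3=3; commitIndex=0
Op 3: F0 acks idx 1 -> match: F0=1 F1=0 F2=0 F3=3; commitIndex=1
Op 4: F0 acks idx 3 -> match: F0=3 F1=0 F2=0 F3=3; commitIndex=3
Op 5: F1 acks idx 1 -> match: F0=3 F1=1 F2=0 F3=3; commitIndex=3
Op 6: F0 acks idx 1 -> match: F0=3 F1=1 F2=0 F3=3; commitIndex=3
Op 7: append 1 -> log_len=4
Op 8: F2 acks idx 1 -> match: F0=3 F1=1 F2=1 F3=3; commitIndex=3
Op 9: F1 acks idx 4 -> match: F0=3 F1=4 F2=1 F3=3; commitIndex=3
Op 10: append 1 -> log_len=5
Op 11: F1 acks idx 5 -> match: F0=3 F1=5 F2=1 F3=3; commitIndex=3
Op 12: append 2 -> log_len=7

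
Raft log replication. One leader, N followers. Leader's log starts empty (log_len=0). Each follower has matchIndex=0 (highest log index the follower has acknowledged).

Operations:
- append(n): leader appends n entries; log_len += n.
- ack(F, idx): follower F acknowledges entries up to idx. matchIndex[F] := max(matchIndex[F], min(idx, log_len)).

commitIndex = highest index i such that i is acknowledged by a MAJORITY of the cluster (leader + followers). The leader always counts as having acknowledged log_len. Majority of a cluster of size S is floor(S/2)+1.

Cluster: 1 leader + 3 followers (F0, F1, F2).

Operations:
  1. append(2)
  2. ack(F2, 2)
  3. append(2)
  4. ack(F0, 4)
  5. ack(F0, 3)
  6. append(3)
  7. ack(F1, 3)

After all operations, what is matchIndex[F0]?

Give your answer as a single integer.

Op 1: append 2 -> log_len=2
Op 2: F2 acks idx 2 -> match: F0=0 F1=0 F2=2; commitIndex=0
Op 3: append 2 -> log_len=4
Op 4: F0 acks idx 4 -> match: F0=4 F1=0 F2=2; commitIndex=2
Op 5: F0 acks idx 3 -> match: F0=4 F1=0 F2=2; commitIndex=2
Op 6: append 3 -> log_len=7
Op 7: F1 acks idx 3 -> match: F0=4 F1=3 F2=2; commitIndex=3

Answer: 4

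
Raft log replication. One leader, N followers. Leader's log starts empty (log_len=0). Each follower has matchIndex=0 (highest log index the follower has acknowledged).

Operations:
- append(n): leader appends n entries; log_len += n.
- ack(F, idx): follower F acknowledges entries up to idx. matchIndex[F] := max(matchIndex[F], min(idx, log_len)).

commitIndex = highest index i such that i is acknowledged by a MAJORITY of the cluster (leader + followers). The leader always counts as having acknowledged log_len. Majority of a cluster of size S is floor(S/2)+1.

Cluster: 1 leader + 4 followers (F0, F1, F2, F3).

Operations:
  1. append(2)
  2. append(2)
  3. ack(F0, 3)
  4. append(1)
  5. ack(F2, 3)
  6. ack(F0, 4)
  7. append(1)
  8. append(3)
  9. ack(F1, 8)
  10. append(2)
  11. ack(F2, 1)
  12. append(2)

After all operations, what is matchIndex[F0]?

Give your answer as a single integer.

Answer: 4

Derivation:
Op 1: append 2 -> log_len=2
Op 2: append 2 -> log_len=4
Op 3: F0 acks idx 3 -> match: F0=3 F1=0 F2=0 F3=0; commitIndex=0
Op 4: append 1 -> log_len=5
Op 5: F2 acks idx 3 -> match: F0=3 F1=0 F2=3 F3=0; commitIndex=3
Op 6: F0 acks idx 4 -> match: F0=4 F1=0 F2=3 F3=0; commitIndex=3
Op 7: append 1 -> log_len=6
Op 8: append 3 -> log_len=9
Op 9: F1 acks idx 8 -> match: F0=4 F1=8 F2=3 F3=0; commitIndex=4
Op 10: append 2 -> log_len=11
Op 11: F2 acks idx 1 -> match: F0=4 F1=8 F2=3 F3=0; commitIndex=4
Op 12: append 2 -> log_len=13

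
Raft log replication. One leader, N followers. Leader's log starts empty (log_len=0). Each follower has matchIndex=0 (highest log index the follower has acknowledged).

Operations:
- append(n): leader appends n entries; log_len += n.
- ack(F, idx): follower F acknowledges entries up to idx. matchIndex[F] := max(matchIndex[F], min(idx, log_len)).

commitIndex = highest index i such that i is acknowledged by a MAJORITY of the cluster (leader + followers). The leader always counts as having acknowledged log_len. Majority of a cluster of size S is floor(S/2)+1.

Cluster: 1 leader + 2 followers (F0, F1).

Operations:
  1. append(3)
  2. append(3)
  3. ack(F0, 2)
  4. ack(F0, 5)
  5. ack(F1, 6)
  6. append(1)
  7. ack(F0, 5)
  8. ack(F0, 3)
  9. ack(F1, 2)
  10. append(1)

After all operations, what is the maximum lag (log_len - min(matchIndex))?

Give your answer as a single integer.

Answer: 3

Derivation:
Op 1: append 3 -> log_len=3
Op 2: append 3 -> log_len=6
Op 3: F0 acks idx 2 -> match: F0=2 F1=0; commitIndex=2
Op 4: F0 acks idx 5 -> match: F0=5 F1=0; commitIndex=5
Op 5: F1 acks idx 6 -> match: F0=5 F1=6; commitIndex=6
Op 6: append 1 -> log_len=7
Op 7: F0 acks idx 5 -> match: F0=5 F1=6; commitIndex=6
Op 8: F0 acks idx 3 -> match: F0=5 F1=6; commitIndex=6
Op 9: F1 acks idx 2 -> match: F0=5 F1=6; commitIndex=6
Op 10: append 1 -> log_len=8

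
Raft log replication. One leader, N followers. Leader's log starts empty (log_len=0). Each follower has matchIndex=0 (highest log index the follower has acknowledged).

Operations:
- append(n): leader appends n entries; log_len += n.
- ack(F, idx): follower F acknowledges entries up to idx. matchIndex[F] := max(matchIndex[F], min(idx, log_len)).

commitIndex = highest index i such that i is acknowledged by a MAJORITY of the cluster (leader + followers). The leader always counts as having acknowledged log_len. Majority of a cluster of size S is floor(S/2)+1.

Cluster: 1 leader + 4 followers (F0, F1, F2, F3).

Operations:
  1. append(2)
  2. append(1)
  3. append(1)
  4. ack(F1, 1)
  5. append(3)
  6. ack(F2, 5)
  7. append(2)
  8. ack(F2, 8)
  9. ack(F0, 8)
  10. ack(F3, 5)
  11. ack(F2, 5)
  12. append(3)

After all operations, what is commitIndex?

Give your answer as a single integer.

Answer: 8

Derivation:
Op 1: append 2 -> log_len=2
Op 2: append 1 -> log_len=3
Op 3: append 1 -> log_len=4
Op 4: F1 acks idx 1 -> match: F0=0 F1=1 F2=0 F3=0; commitIndex=0
Op 5: append 3 -> log_len=7
Op 6: F2 acks idx 5 -> match: F0=0 F1=1 F2=5 F3=0; commitIndex=1
Op 7: append 2 -> log_len=9
Op 8: F2 acks idx 8 -> match: F0=0 F1=1 F2=8 F3=0; commitIndex=1
Op 9: F0 acks idx 8 -> match: F0=8 F1=1 F2=8 F3=0; commitIndex=8
Op 10: F3 acks idx 5 -> match: F0=8 F1=1 F2=8 F3=5; commitIndex=8
Op 11: F2 acks idx 5 -> match: F0=8 F1=1 F2=8 F3=5; commitIndex=8
Op 12: append 3 -> log_len=12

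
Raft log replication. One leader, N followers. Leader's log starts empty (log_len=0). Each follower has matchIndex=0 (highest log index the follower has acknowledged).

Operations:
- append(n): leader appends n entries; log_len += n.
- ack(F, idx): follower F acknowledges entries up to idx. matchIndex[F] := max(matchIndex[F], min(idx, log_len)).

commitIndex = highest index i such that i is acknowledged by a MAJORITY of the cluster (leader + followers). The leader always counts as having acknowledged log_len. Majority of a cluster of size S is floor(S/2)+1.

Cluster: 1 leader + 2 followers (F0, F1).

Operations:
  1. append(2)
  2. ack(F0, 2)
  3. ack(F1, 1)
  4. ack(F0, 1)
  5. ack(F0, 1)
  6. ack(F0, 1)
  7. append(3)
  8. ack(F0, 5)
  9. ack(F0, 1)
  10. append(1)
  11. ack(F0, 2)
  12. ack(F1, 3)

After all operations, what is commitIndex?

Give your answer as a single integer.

Answer: 5

Derivation:
Op 1: append 2 -> log_len=2
Op 2: F0 acks idx 2 -> match: F0=2 F1=0; commitIndex=2
Op 3: F1 acks idx 1 -> match: F0=2 F1=1; commitIndex=2
Op 4: F0 acks idx 1 -> match: F0=2 F1=1; commitIndex=2
Op 5: F0 acks idx 1 -> match: F0=2 F1=1; commitIndex=2
Op 6: F0 acks idx 1 -> match: F0=2 F1=1; commitIndex=2
Op 7: append 3 -> log_len=5
Op 8: F0 acks idx 5 -> match: F0=5 F1=1; commitIndex=5
Op 9: F0 acks idx 1 -> match: F0=5 F1=1; commitIndex=5
Op 10: append 1 -> log_len=6
Op 11: F0 acks idx 2 -> match: F0=5 F1=1; commitIndex=5
Op 12: F1 acks idx 3 -> match: F0=5 F1=3; commitIndex=5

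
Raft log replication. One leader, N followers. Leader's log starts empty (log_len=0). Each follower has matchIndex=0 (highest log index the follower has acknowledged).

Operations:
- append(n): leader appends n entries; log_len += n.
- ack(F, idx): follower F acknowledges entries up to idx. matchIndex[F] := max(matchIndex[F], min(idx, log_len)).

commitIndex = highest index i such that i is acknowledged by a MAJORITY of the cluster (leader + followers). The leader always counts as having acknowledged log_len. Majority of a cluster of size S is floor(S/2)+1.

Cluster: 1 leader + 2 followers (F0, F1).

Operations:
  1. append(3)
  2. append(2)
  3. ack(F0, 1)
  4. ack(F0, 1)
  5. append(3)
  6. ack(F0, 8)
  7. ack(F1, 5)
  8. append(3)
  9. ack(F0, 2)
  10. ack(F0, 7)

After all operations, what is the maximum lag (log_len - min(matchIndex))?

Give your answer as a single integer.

Answer: 6

Derivation:
Op 1: append 3 -> log_len=3
Op 2: append 2 -> log_len=5
Op 3: F0 acks idx 1 -> match: F0=1 F1=0; commitIndex=1
Op 4: F0 acks idx 1 -> match: F0=1 F1=0; commitIndex=1
Op 5: append 3 -> log_len=8
Op 6: F0 acks idx 8 -> match: F0=8 F1=0; commitIndex=8
Op 7: F1 acks idx 5 -> match: F0=8 F1=5; commitIndex=8
Op 8: append 3 -> log_len=11
Op 9: F0 acks idx 2 -> match: F0=8 F1=5; commitIndex=8
Op 10: F0 acks idx 7 -> match: F0=8 F1=5; commitIndex=8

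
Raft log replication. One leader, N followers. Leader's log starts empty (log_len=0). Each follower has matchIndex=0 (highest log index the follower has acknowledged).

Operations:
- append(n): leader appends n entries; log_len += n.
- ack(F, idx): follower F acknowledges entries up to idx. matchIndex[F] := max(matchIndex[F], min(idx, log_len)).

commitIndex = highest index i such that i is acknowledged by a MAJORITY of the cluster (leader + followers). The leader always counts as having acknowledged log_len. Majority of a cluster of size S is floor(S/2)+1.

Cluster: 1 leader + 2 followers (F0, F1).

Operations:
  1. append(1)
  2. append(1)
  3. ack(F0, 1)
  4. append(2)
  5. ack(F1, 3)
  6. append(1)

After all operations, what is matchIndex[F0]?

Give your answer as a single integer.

Answer: 1

Derivation:
Op 1: append 1 -> log_len=1
Op 2: append 1 -> log_len=2
Op 3: F0 acks idx 1 -> match: F0=1 F1=0; commitIndex=1
Op 4: append 2 -> log_len=4
Op 5: F1 acks idx 3 -> match: F0=1 F1=3; commitIndex=3
Op 6: append 1 -> log_len=5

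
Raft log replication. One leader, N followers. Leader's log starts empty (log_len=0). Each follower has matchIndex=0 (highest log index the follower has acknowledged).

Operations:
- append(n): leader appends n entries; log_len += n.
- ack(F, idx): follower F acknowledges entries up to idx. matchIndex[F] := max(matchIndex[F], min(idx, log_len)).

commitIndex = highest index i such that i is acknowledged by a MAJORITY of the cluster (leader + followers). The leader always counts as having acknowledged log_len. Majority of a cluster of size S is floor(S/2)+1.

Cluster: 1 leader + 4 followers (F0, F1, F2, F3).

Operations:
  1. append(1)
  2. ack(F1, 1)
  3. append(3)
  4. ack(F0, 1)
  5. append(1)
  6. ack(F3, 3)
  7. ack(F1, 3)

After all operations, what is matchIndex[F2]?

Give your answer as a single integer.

Answer: 0

Derivation:
Op 1: append 1 -> log_len=1
Op 2: F1 acks idx 1 -> match: F0=0 F1=1 F2=0 F3=0; commitIndex=0
Op 3: append 3 -> log_len=4
Op 4: F0 acks idx 1 -> match: F0=1 F1=1 F2=0 F3=0; commitIndex=1
Op 5: append 1 -> log_len=5
Op 6: F3 acks idx 3 -> match: F0=1 F1=1 F2=0 F3=3; commitIndex=1
Op 7: F1 acks idx 3 -> match: F0=1 F1=3 F2=0 F3=3; commitIndex=3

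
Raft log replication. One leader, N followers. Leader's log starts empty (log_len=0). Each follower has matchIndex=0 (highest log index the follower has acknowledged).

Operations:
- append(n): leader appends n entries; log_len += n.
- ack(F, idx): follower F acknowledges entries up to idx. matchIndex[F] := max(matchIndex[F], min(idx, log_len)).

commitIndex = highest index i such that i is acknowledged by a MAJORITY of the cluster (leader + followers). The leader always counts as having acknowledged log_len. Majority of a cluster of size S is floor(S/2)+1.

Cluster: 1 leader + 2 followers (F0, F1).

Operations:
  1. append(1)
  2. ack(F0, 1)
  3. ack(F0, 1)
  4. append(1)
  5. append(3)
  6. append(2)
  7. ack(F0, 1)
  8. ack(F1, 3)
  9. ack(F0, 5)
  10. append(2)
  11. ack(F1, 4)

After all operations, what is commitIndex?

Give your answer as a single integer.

Answer: 5

Derivation:
Op 1: append 1 -> log_len=1
Op 2: F0 acks idx 1 -> match: F0=1 F1=0; commitIndex=1
Op 3: F0 acks idx 1 -> match: F0=1 F1=0; commitIndex=1
Op 4: append 1 -> log_len=2
Op 5: append 3 -> log_len=5
Op 6: append 2 -> log_len=7
Op 7: F0 acks idx 1 -> match: F0=1 F1=0; commitIndex=1
Op 8: F1 acks idx 3 -> match: F0=1 F1=3; commitIndex=3
Op 9: F0 acks idx 5 -> match: F0=5 F1=3; commitIndex=5
Op 10: append 2 -> log_len=9
Op 11: F1 acks idx 4 -> match: F0=5 F1=4; commitIndex=5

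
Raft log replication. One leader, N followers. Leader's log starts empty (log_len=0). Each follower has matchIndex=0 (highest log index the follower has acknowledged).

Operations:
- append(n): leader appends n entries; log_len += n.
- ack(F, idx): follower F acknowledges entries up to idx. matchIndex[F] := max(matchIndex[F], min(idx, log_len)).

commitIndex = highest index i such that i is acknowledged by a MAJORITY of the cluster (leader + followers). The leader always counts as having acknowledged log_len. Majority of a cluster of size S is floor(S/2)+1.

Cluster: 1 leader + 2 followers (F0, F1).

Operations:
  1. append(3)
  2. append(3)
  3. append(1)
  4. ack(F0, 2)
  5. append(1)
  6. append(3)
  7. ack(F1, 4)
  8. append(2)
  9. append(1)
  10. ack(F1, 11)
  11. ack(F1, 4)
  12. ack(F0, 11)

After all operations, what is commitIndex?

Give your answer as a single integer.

Answer: 11

Derivation:
Op 1: append 3 -> log_len=3
Op 2: append 3 -> log_len=6
Op 3: append 1 -> log_len=7
Op 4: F0 acks idx 2 -> match: F0=2 F1=0; commitIndex=2
Op 5: append 1 -> log_len=8
Op 6: append 3 -> log_len=11
Op 7: F1 acks idx 4 -> match: F0=2 F1=4; commitIndex=4
Op 8: append 2 -> log_len=13
Op 9: append 1 -> log_len=14
Op 10: F1 acks idx 11 -> match: F0=2 F1=11; commitIndex=11
Op 11: F1 acks idx 4 -> match: F0=2 F1=11; commitIndex=11
Op 12: F0 acks idx 11 -> match: F0=11 F1=11; commitIndex=11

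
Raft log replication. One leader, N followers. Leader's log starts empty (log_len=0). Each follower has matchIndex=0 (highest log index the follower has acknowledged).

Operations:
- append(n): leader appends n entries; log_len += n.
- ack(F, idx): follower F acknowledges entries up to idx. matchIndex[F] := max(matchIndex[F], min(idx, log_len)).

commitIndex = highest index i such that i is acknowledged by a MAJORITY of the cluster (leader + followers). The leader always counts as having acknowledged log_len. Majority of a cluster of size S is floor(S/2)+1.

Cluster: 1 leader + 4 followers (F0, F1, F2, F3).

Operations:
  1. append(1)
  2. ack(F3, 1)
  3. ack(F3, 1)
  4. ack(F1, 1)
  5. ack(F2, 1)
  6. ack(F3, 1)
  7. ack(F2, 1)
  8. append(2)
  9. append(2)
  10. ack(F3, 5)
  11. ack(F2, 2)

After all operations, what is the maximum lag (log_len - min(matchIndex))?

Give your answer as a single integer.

Answer: 5

Derivation:
Op 1: append 1 -> log_len=1
Op 2: F3 acks idx 1 -> match: F0=0 F1=0 F2=0 F3=1; commitIndex=0
Op 3: F3 acks idx 1 -> match: F0=0 F1=0 F2=0 F3=1; commitIndex=0
Op 4: F1 acks idx 1 -> match: F0=0 F1=1 F2=0 F3=1; commitIndex=1
Op 5: F2 acks idx 1 -> match: F0=0 F1=1 F2=1 F3=1; commitIndex=1
Op 6: F3 acks idx 1 -> match: F0=0 F1=1 F2=1 F3=1; commitIndex=1
Op 7: F2 acks idx 1 -> match: F0=0 F1=1 F2=1 F3=1; commitIndex=1
Op 8: append 2 -> log_len=3
Op 9: append 2 -> log_len=5
Op 10: F3 acks idx 5 -> match: F0=0 F1=1 F2=1 F3=5; commitIndex=1
Op 11: F2 acks idx 2 -> match: F0=0 F1=1 F2=2 F3=5; commitIndex=2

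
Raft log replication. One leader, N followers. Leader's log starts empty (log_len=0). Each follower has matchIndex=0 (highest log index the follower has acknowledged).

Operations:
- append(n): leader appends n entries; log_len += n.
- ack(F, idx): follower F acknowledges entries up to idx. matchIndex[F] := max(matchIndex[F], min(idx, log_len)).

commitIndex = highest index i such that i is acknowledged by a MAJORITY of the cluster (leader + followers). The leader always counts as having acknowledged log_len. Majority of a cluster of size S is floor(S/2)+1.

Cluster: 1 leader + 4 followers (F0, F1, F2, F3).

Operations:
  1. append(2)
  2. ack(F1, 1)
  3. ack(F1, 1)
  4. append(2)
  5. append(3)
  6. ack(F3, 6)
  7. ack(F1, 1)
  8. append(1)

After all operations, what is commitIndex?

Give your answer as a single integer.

Answer: 1

Derivation:
Op 1: append 2 -> log_len=2
Op 2: F1 acks idx 1 -> match: F0=0 F1=1 F2=0 F3=0; commitIndex=0
Op 3: F1 acks idx 1 -> match: F0=0 F1=1 F2=0 F3=0; commitIndex=0
Op 4: append 2 -> log_len=4
Op 5: append 3 -> log_len=7
Op 6: F3 acks idx 6 -> match: F0=0 F1=1 F2=0 F3=6; commitIndex=1
Op 7: F1 acks idx 1 -> match: F0=0 F1=1 F2=0 F3=6; commitIndex=1
Op 8: append 1 -> log_len=8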